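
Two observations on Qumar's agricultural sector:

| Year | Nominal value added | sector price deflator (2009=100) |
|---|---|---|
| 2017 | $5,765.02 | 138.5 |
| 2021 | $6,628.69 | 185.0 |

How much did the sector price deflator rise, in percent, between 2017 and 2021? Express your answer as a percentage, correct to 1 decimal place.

33.6%

Price-level change = 185.0 / 138.5 − 1 = 0.3357.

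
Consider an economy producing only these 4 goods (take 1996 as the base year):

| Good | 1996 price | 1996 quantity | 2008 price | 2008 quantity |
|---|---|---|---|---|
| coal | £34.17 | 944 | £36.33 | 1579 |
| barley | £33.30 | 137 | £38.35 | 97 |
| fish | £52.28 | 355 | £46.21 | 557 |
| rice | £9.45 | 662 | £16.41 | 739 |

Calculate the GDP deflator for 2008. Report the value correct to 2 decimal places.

Nominal GDP 2008 = 36.33·1579 + 38.35·97 + 46.21·557 + 16.41·739 = 98950.98.
Real GDP 2008 (at 1996 prices) = 34.17·1579 + 33.30·97 + 52.28·557 + 9.45·739 = 93288.04.
Deflator = Nominal/Real × 100 = 98950.98/93288.04 × 100 = 106.070.

106.07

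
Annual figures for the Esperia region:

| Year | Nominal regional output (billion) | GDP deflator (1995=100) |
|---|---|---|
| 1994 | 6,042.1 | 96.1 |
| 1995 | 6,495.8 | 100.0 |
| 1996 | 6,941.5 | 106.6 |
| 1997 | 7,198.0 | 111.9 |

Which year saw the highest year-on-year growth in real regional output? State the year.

1995: real = 6495.8/1.000 = 6495.80; growth vs 1994 (6287.30) = 3.32%.
1996: real = 6941.5/1.066 = 6511.73; growth vs 1995 (6495.80) = 0.25%.
1997: real = 7198.0/1.119 = 6432.53; growth vs 1996 (6511.73) = -1.22%.

1995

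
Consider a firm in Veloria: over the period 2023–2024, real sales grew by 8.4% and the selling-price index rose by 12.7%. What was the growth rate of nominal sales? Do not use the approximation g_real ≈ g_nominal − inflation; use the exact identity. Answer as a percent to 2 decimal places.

22.17%

(1 + g_nom) = (1 + g_real)(1 + π) = 1.0840 × 1.1270 = 1.22167.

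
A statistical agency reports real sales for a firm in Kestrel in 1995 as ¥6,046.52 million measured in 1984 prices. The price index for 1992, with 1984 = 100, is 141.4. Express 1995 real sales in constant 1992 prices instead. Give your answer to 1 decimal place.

¥8,549.8 million

Real sales in 1992 prices = Real sales in 1984 prices × (P_1992/P_1984) = 6046.52 × 1.414 = 8549.78.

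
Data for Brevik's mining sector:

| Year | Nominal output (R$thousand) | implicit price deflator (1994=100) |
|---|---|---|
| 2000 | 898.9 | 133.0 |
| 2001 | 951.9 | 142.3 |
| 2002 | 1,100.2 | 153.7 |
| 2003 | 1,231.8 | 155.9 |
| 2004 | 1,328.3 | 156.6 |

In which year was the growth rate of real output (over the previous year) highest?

2001: real = 951.9/1.423 = 668.94; growth vs 2000 (675.86) = -1.02%.
2002: real = 1100.2/1.537 = 715.81; growth vs 2001 (668.94) = 7.01%.
2003: real = 1231.8/1.559 = 790.12; growth vs 2002 (715.81) = 10.38%.
2004: real = 1328.3/1.566 = 848.21; growth vs 2003 (790.12) = 7.35%.

2003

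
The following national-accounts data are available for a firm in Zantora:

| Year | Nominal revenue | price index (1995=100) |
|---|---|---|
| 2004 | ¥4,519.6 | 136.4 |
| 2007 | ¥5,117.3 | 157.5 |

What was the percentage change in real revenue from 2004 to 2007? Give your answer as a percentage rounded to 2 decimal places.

Deflate each year: 2004 → 4519.6/1.364 = 3313.49; 2007 → 5117.3/1.575 = 3249.08.
So real revenue changed by 3249.08/3313.49 − 1 = -0.0194, i.e. -1.94%.

-1.94%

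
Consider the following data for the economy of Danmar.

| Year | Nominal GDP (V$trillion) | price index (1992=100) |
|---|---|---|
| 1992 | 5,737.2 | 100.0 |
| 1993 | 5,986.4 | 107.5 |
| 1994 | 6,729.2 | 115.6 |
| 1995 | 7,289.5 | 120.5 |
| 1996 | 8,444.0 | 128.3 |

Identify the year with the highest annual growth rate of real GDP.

1993: real = 5986.4/1.075 = 5568.74; growth vs 1992 (5737.20) = -2.94%.
1994: real = 6729.2/1.156 = 5821.11; growth vs 1993 (5568.74) = 4.53%.
1995: real = 7289.5/1.205 = 6049.38; growth vs 1994 (5821.11) = 3.92%.
1996: real = 8444.0/1.283 = 6581.45; growth vs 1995 (6049.38) = 8.80%.

1996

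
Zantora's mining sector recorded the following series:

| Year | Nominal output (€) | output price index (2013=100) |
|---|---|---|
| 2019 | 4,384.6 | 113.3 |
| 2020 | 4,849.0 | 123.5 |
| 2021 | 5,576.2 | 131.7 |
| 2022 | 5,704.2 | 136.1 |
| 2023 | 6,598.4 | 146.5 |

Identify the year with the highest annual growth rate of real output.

2021

2020: real = 4849.0/1.235 = 3926.32; growth vs 2019 (3869.90) = 1.46%.
2021: real = 5576.2/1.317 = 4234.02; growth vs 2020 (3926.32) = 7.84%.
2022: real = 5704.2/1.361 = 4191.18; growth vs 2021 (4234.02) = -1.01%.
2023: real = 6598.4/1.465 = 4504.03; growth vs 2022 (4191.18) = 7.46%.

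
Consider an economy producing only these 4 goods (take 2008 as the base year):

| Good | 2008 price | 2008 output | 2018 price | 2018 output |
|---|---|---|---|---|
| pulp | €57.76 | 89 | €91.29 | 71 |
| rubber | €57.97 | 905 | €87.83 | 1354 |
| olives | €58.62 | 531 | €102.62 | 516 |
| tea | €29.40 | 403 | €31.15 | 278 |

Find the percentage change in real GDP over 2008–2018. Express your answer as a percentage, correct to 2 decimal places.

Real GDP 2008 = Nominal GDP 2008 = 57.76·89 + 57.97·905 + 58.62·531 + 29.40·403 = 100578.91.
Real GDP 2018 (at 2008 prices) = 57.76·71 + 57.97·1354 + 58.62·516 + 29.40·278 = 121013.46.
Real growth = 121013.46/100578.91 − 1 = 0.2032.

20.32%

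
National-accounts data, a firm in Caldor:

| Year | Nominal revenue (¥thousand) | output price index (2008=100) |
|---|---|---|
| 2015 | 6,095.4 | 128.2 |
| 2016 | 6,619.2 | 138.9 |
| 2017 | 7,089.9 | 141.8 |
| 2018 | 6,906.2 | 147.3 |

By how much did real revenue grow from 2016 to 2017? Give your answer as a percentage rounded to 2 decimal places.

4.92%

Real revenue 2016 = 6619.2/1.389 = 4765.44.
Real revenue 2017 = 7089.9/1.418 = 4999.93.
Change = 4999.93/4765.44 − 1 = 0.0492.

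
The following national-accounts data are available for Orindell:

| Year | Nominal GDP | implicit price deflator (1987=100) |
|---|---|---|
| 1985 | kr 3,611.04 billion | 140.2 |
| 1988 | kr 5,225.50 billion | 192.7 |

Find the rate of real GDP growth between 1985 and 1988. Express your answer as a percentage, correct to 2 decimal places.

5.28%

Deflate each year: 1985 → 3611.04/1.402 = 2575.63; 1988 → 5225.50/1.927 = 2711.73.
So real GDP changed by 2711.73/2575.63 − 1 = 0.0528, i.e. 5.28%.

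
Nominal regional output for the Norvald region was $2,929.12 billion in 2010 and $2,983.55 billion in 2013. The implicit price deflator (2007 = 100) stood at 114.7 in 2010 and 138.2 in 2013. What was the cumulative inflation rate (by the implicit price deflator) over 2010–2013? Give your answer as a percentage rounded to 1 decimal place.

20.5%

Price-level change = 138.2 / 114.7 − 1 = 0.2049.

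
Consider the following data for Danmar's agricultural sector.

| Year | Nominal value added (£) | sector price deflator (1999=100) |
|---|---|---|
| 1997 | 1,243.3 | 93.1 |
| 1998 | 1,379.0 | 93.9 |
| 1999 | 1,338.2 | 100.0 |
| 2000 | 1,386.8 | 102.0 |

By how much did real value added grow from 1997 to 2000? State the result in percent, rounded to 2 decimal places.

1.81%

Real value added 1997 = 1243.3/0.931 = 1335.45.
Real value added 2000 = 1386.8/1.020 = 1359.61.
Change = 1359.61/1335.45 − 1 = 0.0181.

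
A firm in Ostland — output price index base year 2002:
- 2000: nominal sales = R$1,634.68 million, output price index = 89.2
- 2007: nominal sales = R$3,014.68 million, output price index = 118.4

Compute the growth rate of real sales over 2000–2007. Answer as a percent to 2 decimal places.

Real sales 2000 = 1634.68 / 0.892 = 1832.60.
Real sales 2007 = 3014.68 / 1.184 = 2546.18.
Real growth = 2546.18 / 1832.60 − 1 = 0.3894.

38.94%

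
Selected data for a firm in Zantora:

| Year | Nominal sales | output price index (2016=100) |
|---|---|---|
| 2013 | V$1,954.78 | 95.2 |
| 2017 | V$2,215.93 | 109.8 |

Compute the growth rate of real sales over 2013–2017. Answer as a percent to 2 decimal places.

-1.71%

Real sales 2013 = 1954.78 / 0.952 = 2053.34.
Real sales 2017 = 2215.93 / 1.098 = 2018.15.
Real growth = 2018.15 / 2053.34 − 1 = -0.0171.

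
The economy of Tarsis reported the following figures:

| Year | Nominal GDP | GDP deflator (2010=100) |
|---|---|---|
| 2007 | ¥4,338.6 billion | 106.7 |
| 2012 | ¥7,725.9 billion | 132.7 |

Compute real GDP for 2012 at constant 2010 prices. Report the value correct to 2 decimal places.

Real GDP = Nominal / (GDP deflator/100) = 7725.9 / 1.327 = 5822.08.

¥5,822.08 billion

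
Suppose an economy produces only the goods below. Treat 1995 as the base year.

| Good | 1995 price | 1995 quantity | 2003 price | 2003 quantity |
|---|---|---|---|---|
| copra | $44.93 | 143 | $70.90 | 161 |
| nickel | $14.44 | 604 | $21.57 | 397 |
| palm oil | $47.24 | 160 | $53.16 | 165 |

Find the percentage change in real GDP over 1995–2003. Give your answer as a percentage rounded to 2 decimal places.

-8.56%

Real GDP 1995 = Nominal GDP 1995 = 44.93·143 + 14.44·604 + 47.24·160 = 22705.15.
Real GDP 2003 (at 1995 prices) = 44.93·161 + 14.44·397 + 47.24·165 = 20761.01.
Real growth = 20761.01/22705.15 − 1 = -0.0856.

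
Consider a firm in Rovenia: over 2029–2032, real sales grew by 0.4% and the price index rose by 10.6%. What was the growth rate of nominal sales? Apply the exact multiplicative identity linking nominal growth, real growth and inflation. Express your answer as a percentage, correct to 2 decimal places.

(1 + g_nom) = (1 + g_real)(1 + π) = 1.0040 × 1.1060 = 1.11042.

11.04%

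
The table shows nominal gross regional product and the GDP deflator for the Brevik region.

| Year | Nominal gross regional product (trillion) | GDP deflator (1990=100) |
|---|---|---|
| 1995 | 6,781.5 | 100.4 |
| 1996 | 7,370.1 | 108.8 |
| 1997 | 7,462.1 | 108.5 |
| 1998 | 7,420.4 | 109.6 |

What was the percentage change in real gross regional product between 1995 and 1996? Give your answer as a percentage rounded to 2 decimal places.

Real gross regional product 1995 = 6781.5/1.004 = 6754.48.
Real gross regional product 1996 = 7370.1/1.088 = 6773.99.
Change = 6773.99/6754.48 − 1 = 0.0029.

0.29%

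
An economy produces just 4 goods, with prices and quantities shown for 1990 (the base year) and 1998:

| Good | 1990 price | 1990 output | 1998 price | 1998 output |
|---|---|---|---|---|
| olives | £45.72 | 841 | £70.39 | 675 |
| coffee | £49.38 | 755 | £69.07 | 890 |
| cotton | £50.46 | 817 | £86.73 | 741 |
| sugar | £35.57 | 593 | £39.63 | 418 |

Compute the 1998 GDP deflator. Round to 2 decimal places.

Nominal GDP 1998 = 70.39·675 + 69.07·890 + 86.73·741 + 39.63·418 = 189817.82.
Real GDP 1998 (at 1990 prices) = 45.72·675 + 49.38·890 + 50.46·741 + 35.57·418 = 127068.32.
Deflator = Nominal/Real × 100 = 189817.82/127068.32 × 100 = 149.382.

149.38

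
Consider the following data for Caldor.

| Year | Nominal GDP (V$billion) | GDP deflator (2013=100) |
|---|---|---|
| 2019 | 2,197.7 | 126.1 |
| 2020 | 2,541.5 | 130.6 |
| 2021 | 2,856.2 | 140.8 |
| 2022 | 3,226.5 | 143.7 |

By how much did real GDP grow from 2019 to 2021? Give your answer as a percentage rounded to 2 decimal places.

16.39%

Real GDP 2019 = 2197.7/1.261 = 1742.82.
Real GDP 2021 = 2856.2/1.408 = 2028.55.
Change = 2028.55/1742.82 − 1 = 0.1639.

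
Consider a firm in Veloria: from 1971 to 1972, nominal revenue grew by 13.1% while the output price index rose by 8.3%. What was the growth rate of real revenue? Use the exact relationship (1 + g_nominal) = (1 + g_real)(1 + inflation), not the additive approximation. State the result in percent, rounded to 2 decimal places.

(1 + g_nom) = (1 + g_real)(1 + π), so g_real = 1.1310 / 1.0830 − 1 = 0.04432.

4.43%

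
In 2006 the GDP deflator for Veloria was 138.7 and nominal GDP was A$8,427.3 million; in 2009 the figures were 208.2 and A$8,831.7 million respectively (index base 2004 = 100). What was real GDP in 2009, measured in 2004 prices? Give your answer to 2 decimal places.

Real GDP = Nominal / (GDP deflator/100) = 8831.7 / 2.082 = 4241.93.

A$4,241.93 million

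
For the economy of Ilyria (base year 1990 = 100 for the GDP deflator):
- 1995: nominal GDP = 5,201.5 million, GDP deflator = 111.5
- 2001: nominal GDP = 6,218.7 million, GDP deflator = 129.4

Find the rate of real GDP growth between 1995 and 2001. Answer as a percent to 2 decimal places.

Deflate each year: 1995 → 5201.5/1.115 = 4665.02; 2001 → 6218.7/1.294 = 4805.80.
So real GDP changed by 4805.80/4665.02 − 1 = 0.0302, i.e. 3.02%.

3.02%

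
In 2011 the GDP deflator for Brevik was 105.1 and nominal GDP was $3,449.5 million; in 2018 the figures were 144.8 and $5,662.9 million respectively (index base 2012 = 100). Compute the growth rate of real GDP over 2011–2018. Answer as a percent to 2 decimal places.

19.16%

Real GDP 2011 = 3449.5 / 1.051 = 3282.11.
Real GDP 2018 = 5662.9 / 1.448 = 3910.84.
Real growth = 3910.84 / 3282.11 − 1 = 0.1916.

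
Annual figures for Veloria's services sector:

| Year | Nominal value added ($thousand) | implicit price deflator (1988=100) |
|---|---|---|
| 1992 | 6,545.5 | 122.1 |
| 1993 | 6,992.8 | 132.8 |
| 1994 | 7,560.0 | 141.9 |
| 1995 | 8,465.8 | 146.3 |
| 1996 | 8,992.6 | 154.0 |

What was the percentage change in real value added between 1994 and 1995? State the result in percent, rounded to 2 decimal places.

Real value added 1994 = 7560.0/1.419 = 5327.70.
Real value added 1995 = 8465.8/1.463 = 5786.60.
Change = 5786.60/5327.70 − 1 = 0.0861.

8.61%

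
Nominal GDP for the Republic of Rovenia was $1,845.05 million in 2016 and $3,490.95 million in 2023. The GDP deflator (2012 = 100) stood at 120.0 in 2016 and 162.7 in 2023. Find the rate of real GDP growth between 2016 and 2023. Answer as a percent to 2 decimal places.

Deflate each year: 2016 → 1845.05/1.200 = 1537.54; 2023 → 3490.95/1.627 = 2145.64.
So real GDP changed by 2145.64/1537.54 − 1 = 0.3955, i.e. 39.55%.

39.55%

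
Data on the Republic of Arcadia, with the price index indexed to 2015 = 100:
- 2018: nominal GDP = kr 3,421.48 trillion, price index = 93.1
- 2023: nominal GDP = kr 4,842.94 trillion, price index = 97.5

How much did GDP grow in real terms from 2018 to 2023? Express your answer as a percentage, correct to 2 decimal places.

35.16%

Real GDP 2018 = 3421.48 / 0.931 = 3675.06.
Real GDP 2023 = 4842.94 / 0.975 = 4967.12.
Real growth = 4967.12 / 3675.06 − 1 = 0.3516.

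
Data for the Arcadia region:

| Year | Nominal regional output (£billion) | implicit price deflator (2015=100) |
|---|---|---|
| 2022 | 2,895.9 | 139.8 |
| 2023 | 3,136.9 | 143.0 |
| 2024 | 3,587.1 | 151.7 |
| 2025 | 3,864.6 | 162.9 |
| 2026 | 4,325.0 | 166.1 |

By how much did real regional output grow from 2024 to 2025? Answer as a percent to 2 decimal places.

0.33%

Real regional output 2024 = 3587.1/1.517 = 2364.60.
Real regional output 2025 = 3864.6/1.629 = 2372.38.
Change = 2372.38/2364.60 − 1 = 0.0033.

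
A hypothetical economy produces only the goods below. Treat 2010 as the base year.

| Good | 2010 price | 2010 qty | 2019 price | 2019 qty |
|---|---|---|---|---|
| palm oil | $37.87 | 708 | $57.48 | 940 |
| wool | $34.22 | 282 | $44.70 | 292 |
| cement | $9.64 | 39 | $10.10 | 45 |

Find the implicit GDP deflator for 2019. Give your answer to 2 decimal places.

146.75

Nominal GDP 2019 = 57.48·940 + 44.70·292 + 10.10·45 = 67538.10.
Real GDP 2019 (at 2010 prices) = 37.87·940 + 34.22·292 + 9.64·45 = 46023.84.
Deflator = Nominal/Real × 100 = 67538.10/46023.84 × 100 = 146.746.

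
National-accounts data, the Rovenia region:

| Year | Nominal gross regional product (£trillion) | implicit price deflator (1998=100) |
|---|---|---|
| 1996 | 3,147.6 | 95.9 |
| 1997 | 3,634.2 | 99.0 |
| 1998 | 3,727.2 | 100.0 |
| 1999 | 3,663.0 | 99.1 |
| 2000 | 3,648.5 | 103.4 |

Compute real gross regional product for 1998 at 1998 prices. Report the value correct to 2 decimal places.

Real gross regional product 1998 = 3727.2 / 1.000 = 3727.20.

£3,727.20 trillion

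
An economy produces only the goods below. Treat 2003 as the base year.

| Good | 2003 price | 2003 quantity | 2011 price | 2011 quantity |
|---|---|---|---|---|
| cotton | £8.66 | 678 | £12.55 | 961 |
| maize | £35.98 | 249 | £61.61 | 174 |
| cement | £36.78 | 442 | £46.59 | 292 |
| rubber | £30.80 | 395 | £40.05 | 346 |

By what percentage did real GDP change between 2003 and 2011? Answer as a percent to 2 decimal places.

Real GDP 2003 = Nominal GDP 2003 = 8.66·678 + 35.98·249 + 36.78·442 + 30.80·395 = 43253.26.
Real GDP 2011 (at 2003 prices) = 8.66·961 + 35.98·174 + 36.78·292 + 30.80·346 = 35979.34.
Real growth = 35979.34/43253.26 − 1 = -0.1682.

-16.82%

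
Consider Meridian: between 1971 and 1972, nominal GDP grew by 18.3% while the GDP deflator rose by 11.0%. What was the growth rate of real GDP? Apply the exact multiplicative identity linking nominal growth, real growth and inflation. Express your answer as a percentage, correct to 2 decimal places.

(1 + g_nom) = (1 + g_real)(1 + π), so g_real = 1.1830 / 1.1100 − 1 = 0.06577.

6.58%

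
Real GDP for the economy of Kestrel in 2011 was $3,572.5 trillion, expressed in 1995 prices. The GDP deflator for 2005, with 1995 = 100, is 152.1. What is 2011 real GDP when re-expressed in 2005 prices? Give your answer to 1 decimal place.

$5,433.8 trillion

Real GDP in 2005 prices = Real GDP in 1995 prices × (P_2005/P_1995) = 3572.5 × 1.521 = 5433.77.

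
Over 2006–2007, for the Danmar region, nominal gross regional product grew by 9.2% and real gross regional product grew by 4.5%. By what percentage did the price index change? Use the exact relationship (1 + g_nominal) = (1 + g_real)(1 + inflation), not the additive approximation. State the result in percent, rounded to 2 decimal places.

(1 + g_nom) = (1 + g_real)(1 + π), so π = 1.0920 / 1.0450 − 1 = 0.04498.

4.50%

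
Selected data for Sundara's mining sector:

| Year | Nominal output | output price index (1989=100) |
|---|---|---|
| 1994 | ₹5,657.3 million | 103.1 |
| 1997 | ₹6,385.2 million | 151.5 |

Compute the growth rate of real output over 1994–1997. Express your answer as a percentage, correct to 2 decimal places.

Real output 1994 = 5657.3 / 1.031 = 5487.20.
Real output 1997 = 6385.2 / 1.515 = 4214.65.
Real growth = 4214.65 / 5487.20 − 1 = -0.2319.

-23.19%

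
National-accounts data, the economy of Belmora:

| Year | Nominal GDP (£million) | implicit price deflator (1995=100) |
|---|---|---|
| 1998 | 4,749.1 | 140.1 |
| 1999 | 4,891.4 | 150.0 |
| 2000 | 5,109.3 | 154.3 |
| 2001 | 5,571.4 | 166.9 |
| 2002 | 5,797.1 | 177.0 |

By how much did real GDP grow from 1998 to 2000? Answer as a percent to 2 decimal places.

-2.32%

Real GDP 1998 = 4749.1/1.401 = 3389.79.
Real GDP 2000 = 5109.3/1.543 = 3311.28.
Change = 3311.28/3389.79 − 1 = -0.0232.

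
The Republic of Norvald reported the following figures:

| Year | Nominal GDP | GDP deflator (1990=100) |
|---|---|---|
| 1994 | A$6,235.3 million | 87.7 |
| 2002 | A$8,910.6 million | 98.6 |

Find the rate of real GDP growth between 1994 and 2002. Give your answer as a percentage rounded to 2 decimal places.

Deflate each year: 1994 → 6235.3/0.877 = 7109.81; 2002 → 8910.6/0.986 = 9037.12.
So real GDP changed by 9037.12/7109.81 − 1 = 0.2711, i.e. 27.11%.

27.11%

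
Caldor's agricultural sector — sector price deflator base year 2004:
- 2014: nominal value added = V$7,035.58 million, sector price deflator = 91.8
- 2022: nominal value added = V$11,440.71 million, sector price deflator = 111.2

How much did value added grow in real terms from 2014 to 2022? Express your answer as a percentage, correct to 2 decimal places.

Deflate each year: 2014 → 7035.58/0.918 = 7664.03; 2022 → 11440.71/1.112 = 10288.41.
So real value added changed by 10288.41/7664.03 − 1 = 0.3424, i.e. 34.24%.

34.24%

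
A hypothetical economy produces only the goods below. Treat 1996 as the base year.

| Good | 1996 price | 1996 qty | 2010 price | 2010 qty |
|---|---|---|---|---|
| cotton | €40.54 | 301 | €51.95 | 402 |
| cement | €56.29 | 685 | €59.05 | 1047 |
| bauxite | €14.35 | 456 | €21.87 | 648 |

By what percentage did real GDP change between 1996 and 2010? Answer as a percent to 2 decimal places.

47.51%

Real GDP 1996 = Nominal GDP 1996 = 40.54·301 + 56.29·685 + 14.35·456 = 57304.79.
Real GDP 2010 (at 1996 prices) = 40.54·402 + 56.29·1047 + 14.35·648 = 84531.51.
Real growth = 84531.51/57304.79 − 1 = 0.4751.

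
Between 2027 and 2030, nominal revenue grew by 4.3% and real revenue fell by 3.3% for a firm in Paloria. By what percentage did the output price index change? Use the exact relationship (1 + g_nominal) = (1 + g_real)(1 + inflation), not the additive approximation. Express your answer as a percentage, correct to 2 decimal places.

(1 + g_nom) = (1 + g_real)(1 + π), so π = 1.0430 / 0.9670 − 1 = 0.07859.

7.86%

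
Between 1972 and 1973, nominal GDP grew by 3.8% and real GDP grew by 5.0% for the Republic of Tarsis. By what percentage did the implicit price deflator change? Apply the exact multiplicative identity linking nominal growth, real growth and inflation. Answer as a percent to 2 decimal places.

(1 + g_nom) = (1 + g_real)(1 + π), so π = 1.0380 / 1.0500 − 1 = -0.01143.

-1.14%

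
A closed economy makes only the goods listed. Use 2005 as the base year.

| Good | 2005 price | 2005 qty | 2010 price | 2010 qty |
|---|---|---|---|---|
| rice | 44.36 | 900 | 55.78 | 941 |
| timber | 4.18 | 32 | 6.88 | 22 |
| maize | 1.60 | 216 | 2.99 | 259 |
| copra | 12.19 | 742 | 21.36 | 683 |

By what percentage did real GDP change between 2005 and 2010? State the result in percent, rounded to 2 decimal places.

Real GDP 2005 = Nominal GDP 2005 = 44.36·900 + 4.18·32 + 1.60·216 + 12.19·742 = 49448.34.
Real GDP 2010 (at 2005 prices) = 44.36·941 + 4.18·22 + 1.60·259 + 12.19·683 = 50574.89.
Real growth = 50574.89/49448.34 − 1 = 0.0228.

2.28%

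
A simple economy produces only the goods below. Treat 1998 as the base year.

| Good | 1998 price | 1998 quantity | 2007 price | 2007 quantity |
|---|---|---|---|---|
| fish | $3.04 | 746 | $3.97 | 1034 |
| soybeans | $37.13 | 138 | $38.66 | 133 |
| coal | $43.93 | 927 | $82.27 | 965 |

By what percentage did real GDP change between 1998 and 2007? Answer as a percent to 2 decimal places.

Real GDP 1998 = Nominal GDP 1998 = 3.04·746 + 37.13·138 + 43.93·927 = 48114.89.
Real GDP 2007 (at 1998 prices) = 3.04·1034 + 37.13·133 + 43.93·965 = 50474.10.
Real growth = 50474.10/48114.89 − 1 = 0.0490.

4.90%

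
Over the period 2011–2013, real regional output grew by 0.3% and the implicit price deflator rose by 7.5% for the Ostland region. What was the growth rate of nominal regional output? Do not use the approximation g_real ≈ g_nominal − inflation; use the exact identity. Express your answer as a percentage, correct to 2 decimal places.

(1 + g_nom) = (1 + g_real)(1 + π) = 1.0030 × 1.0750 = 1.07823.

7.82%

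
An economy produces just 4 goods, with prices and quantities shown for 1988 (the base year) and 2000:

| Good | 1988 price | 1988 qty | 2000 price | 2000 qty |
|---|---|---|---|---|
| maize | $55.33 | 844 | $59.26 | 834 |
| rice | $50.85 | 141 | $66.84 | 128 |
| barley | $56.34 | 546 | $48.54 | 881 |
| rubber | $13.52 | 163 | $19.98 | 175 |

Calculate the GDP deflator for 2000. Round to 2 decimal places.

99.60

Nominal GDP 2000 = 59.26·834 + 66.84·128 + 48.54·881 + 19.98·175 = 104238.60.
Real GDP 2000 (at 1988 prices) = 55.33·834 + 50.85·128 + 56.34·881 + 13.52·175 = 104655.56.
Deflator = Nominal/Real × 100 = 104238.60/104655.56 × 100 = 99.602.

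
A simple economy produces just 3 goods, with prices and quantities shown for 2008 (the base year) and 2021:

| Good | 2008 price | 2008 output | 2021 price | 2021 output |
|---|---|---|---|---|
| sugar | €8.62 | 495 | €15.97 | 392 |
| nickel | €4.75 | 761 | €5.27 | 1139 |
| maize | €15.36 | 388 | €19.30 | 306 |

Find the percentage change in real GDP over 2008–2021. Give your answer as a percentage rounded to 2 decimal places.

-2.54%

Real GDP 2008 = Nominal GDP 2008 = 8.62·495 + 4.75·761 + 15.36·388 = 13841.33.
Real GDP 2021 (at 2008 prices) = 8.62·392 + 4.75·1139 + 15.36·306 = 13489.45.
Real growth = 13489.45/13841.33 − 1 = -0.0254.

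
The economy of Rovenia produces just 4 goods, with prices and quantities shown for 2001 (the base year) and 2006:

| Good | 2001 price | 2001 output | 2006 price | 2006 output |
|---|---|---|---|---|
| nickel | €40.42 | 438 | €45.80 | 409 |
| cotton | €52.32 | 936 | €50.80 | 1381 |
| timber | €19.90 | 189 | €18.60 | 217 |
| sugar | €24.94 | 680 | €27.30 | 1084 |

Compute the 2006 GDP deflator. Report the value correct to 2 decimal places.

Nominal GDP 2006 = 45.80·409 + 50.80·1381 + 18.60·217 + 27.30·1084 = 122516.40.
Real GDP 2006 (at 2001 prices) = 40.42·409 + 52.32·1381 + 19.90·217 + 24.94·1084 = 120138.96.
Deflator = Nominal/Real × 100 = 122516.40/120138.96 × 100 = 101.979.

101.98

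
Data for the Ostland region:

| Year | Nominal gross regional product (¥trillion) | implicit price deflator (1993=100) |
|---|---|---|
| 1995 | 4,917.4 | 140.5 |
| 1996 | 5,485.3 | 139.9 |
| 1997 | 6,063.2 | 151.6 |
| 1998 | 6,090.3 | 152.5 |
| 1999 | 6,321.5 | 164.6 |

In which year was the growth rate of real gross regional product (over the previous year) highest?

1996

1996: real = 5485.3/1.399 = 3920.87; growth vs 1995 (3499.93) = 12.03%.
1997: real = 6063.2/1.516 = 3999.47; growth vs 1996 (3920.87) = 2.00%.
1998: real = 6090.3/1.525 = 3993.64; growth vs 1997 (3999.47) = -0.15%.
1999: real = 6321.5/1.646 = 3840.52; growth vs 1998 (3993.64) = -3.83%.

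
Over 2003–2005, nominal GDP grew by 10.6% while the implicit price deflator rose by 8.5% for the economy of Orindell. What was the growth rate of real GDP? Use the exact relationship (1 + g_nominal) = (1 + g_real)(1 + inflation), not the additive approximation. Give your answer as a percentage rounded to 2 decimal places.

1.94%

(1 + g_nom) = (1 + g_real)(1 + π), so g_real = 1.1060 / 1.0850 − 1 = 0.01935.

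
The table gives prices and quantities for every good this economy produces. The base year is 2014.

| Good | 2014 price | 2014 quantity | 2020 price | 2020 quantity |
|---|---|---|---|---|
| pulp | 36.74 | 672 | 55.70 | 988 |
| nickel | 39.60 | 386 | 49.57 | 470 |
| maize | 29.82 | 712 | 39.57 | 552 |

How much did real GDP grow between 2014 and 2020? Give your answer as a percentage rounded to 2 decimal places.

16.61%

Real GDP 2014 = Nominal GDP 2014 = 36.74·672 + 39.60·386 + 29.82·712 = 61206.72.
Real GDP 2020 (at 2014 prices) = 36.74·988 + 39.60·470 + 29.82·552 = 71371.76.
Real growth = 71371.76/61206.72 − 1 = 0.1661.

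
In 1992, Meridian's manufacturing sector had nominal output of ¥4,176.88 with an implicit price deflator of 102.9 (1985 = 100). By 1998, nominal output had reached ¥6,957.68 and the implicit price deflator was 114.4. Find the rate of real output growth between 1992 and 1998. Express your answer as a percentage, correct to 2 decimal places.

Real output 1992 = 4176.88 / 1.029 = 4059.16.
Real output 1998 = 6957.68 / 1.144 = 6081.89.
Real growth = 6081.89 / 4059.16 − 1 = 0.4983.

49.83%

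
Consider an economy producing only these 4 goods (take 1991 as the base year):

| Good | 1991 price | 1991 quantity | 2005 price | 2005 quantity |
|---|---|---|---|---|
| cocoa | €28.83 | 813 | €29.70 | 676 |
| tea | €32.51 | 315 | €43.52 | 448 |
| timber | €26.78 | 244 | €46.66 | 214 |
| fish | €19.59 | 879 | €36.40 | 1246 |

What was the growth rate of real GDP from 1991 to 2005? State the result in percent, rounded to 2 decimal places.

Real GDP 1991 = Nominal GDP 1991 = 28.83·813 + 32.51·315 + 26.78·244 + 19.59·879 = 57433.37.
Real GDP 2005 (at 1991 prices) = 28.83·676 + 32.51·448 + 26.78·214 + 19.59·1246 = 64193.62.
Real growth = 64193.62/57433.37 − 1 = 0.1177.

11.77%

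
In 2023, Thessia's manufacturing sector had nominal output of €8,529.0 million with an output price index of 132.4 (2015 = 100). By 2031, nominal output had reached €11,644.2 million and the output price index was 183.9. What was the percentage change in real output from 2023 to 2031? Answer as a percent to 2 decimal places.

Real output 2023 = 8529.0 / 1.324 = 6441.84.
Real output 2031 = 11644.2 / 1.839 = 6331.81.
Real growth = 6331.81 / 6441.84 − 1 = -0.0171.

-1.71%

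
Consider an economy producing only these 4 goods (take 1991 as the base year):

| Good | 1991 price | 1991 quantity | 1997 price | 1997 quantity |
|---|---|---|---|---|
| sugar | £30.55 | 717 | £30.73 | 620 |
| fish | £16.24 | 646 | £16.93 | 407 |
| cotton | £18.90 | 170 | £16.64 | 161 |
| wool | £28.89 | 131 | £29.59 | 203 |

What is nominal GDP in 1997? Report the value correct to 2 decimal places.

Nominal GDP 1997 = Σ (p_1997 × q_1997) = 30.73·620 + 16.93·407 + 16.64·161 + 29.59·203 = 34628.92.

£34628.92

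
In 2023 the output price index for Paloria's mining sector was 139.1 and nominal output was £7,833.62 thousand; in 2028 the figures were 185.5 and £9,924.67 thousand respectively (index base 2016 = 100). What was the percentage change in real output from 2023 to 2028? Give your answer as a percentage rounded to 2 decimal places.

-5.00%

Real output 2023 = 7833.62 / 1.391 = 5631.65.
Real output 2028 = 9924.67 / 1.855 = 5350.23.
Real growth = 5350.23 / 5631.65 − 1 = -0.0500.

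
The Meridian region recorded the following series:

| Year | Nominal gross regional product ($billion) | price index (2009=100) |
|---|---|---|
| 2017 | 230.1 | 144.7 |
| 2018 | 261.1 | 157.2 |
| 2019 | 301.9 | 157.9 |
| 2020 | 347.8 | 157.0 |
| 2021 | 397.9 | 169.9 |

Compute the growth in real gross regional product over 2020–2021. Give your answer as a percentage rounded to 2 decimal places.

5.72%

Real gross regional product 2020 = 347.8/1.570 = 221.53.
Real gross regional product 2021 = 397.9/1.699 = 234.20.
Change = 234.20/221.53 − 1 = 0.0572.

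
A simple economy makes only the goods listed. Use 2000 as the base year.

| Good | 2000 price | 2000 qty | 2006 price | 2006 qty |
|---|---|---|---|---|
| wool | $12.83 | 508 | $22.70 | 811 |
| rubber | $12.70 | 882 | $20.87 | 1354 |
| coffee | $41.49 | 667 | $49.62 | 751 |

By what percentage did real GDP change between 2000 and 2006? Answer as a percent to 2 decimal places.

Real GDP 2000 = Nominal GDP 2000 = 12.83·508 + 12.70·882 + 41.49·667 = 45392.87.
Real GDP 2006 (at 2000 prices) = 12.83·811 + 12.70·1354 + 41.49·751 = 58759.92.
Real growth = 58759.92/45392.87 − 1 = 0.2945.

29.45%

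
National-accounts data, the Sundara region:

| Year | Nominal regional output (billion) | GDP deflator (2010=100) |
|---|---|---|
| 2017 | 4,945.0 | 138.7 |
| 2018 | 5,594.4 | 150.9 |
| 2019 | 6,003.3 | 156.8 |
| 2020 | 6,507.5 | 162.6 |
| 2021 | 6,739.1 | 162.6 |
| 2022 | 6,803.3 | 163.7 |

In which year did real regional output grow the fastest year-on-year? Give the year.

2020

2018: real = 5594.4/1.509 = 3707.36; growth vs 2017 (3565.25) = 3.99%.
2019: real = 6003.3/1.568 = 3828.64; growth vs 2018 (3707.36) = 3.27%.
2020: real = 6507.5/1.626 = 4002.15; growth vs 2019 (3828.64) = 4.53%.
2021: real = 6739.1/1.626 = 4144.59; growth vs 2020 (4002.15) = 3.56%.
2022: real = 6803.3/1.637 = 4155.96; growth vs 2021 (4144.59) = 0.27%.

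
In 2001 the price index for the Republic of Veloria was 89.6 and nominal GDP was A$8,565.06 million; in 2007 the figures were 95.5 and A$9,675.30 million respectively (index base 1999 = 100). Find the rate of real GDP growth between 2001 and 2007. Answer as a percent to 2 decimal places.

Deflate each year: 2001 → 8565.06/0.896 = 9559.22; 2007 → 9675.30/0.955 = 10131.20.
So real GDP changed by 10131.20/9559.22 − 1 = 0.0598, i.e. 5.98%.

5.98%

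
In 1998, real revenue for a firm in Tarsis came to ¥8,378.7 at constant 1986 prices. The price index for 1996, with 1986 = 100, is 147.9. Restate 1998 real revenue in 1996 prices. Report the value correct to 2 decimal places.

Real revenue in 1996 prices = Real revenue in 1986 prices × (P_1996/P_1986) = 8378.7 × 1.479 = 12392.10.

¥12,392.10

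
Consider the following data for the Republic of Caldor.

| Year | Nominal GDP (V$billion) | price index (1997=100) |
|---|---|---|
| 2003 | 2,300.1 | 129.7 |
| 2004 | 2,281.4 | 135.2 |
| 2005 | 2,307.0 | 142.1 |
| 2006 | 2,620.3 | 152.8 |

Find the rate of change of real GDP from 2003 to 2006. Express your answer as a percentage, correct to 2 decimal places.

-3.30%

Real GDP 2003 = 2300.1/1.297 = 1773.40.
Real GDP 2006 = 2620.3/1.528 = 1714.86.
Change = 1714.86/1773.40 − 1 = -0.0330.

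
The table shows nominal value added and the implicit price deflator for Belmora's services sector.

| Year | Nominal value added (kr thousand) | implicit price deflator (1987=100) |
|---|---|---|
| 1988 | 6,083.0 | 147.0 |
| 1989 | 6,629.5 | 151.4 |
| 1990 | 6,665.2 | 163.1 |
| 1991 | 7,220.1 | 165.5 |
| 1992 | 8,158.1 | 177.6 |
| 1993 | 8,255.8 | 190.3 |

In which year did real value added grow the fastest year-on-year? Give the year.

1989: real = 6629.5/1.514 = 4378.80; growth vs 1988 (4138.10) = 5.82%.
1990: real = 6665.2/1.631 = 4086.57; growth vs 1989 (4378.80) = -6.67%.
1991: real = 7220.1/1.655 = 4362.60; growth vs 1990 (4086.57) = 6.75%.
1992: real = 8158.1/1.776 = 4593.52; growth vs 1991 (4362.60) = 5.29%.
1993: real = 8255.8/1.903 = 4338.31; growth vs 1992 (4593.52) = -5.56%.

1991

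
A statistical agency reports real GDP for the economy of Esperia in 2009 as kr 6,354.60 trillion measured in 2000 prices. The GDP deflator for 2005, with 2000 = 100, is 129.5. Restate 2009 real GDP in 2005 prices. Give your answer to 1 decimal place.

Real GDP in 2005 prices = Real GDP in 2000 prices × (P_2005/P_2000) = 6354.60 × 1.295 = 8229.21.

kr 8,229.2 trillion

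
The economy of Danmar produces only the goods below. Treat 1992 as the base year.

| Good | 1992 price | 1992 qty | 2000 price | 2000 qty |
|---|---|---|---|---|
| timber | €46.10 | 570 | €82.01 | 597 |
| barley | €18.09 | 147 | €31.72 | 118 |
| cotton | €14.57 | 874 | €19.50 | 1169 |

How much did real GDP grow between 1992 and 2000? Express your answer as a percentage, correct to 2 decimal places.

12.04%

Real GDP 1992 = Nominal GDP 1992 = 46.10·570 + 18.09·147 + 14.57·874 = 41670.41.
Real GDP 2000 (at 1992 prices) = 46.10·597 + 18.09·118 + 14.57·1169 = 46688.65.
Real growth = 46688.65/41670.41 − 1 = 0.1204.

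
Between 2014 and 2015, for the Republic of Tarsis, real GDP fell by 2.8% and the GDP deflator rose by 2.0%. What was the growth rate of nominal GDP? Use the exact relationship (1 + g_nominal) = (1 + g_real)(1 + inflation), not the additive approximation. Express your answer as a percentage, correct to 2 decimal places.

-0.86%

(1 + g_nom) = (1 + g_real)(1 + π) = 0.9720 × 1.0200 = 0.99144.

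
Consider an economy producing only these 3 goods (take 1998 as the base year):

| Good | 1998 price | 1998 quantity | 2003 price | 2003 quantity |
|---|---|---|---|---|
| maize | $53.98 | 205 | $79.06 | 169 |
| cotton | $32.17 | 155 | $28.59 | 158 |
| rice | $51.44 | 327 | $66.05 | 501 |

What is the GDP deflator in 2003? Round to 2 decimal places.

Nominal GDP 2003 = 79.06·169 + 28.59·158 + 66.05·501 = 50969.41.
Real GDP 2003 (at 1998 prices) = 53.98·169 + 32.17·158 + 51.44·501 = 39976.92.
Deflator = Nominal/Real × 100 = 50969.41/39976.92 × 100 = 127.497.

127.50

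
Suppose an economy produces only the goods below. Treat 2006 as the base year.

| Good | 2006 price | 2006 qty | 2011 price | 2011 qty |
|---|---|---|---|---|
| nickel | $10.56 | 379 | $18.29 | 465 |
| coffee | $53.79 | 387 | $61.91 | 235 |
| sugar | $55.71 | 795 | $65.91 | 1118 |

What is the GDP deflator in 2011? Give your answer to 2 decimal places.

121.18

Nominal GDP 2011 = 18.29·465 + 61.91·235 + 65.91·1118 = 96741.08.
Real GDP 2011 (at 2006 prices) = 10.56·465 + 53.79·235 + 55.71·1118 = 79834.83.
Deflator = Nominal/Real × 100 = 96741.08/79834.83 × 100 = 121.177.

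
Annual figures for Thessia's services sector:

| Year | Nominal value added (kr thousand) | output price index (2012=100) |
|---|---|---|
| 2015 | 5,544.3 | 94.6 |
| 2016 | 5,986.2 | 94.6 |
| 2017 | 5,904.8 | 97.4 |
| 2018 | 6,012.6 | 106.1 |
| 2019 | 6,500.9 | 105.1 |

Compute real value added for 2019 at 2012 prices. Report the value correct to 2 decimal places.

Real value added 2019 = 6500.9 / 1.051 = 6185.44.

kr 6,185.44 thousand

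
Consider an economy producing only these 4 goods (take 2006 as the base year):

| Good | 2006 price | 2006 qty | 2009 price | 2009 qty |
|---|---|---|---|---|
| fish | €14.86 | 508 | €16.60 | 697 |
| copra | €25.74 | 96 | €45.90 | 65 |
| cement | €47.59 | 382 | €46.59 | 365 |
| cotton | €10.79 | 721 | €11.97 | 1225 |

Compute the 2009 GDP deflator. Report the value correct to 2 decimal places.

108.46

Nominal GDP 2009 = 16.60·697 + 45.90·65 + 46.59·365 + 11.97·1225 = 46222.30.
Real GDP 2009 (at 2006 prices) = 14.86·697 + 25.74·65 + 47.59·365 + 10.79·1225 = 42618.62.
Deflator = Nominal/Real × 100 = 46222.30/42618.62 × 100 = 108.456.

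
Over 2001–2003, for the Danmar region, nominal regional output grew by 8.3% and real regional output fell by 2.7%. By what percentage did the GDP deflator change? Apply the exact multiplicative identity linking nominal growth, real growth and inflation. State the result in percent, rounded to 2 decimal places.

(1 + g_nom) = (1 + g_real)(1 + π), so π = 1.0830 / 0.9730 − 1 = 0.11305.

11.31%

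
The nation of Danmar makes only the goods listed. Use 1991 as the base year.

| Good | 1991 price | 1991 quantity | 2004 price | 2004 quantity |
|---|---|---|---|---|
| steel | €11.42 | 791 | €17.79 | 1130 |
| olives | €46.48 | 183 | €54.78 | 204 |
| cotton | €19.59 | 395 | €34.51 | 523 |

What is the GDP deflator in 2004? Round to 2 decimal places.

Nominal GDP 2004 = 17.79·1130 + 54.78·204 + 34.51·523 = 49326.55.
Real GDP 2004 (at 1991 prices) = 11.42·1130 + 46.48·204 + 19.59·523 = 32632.09.
Deflator = Nominal/Real × 100 = 49326.55/32632.09 × 100 = 151.160.

151.16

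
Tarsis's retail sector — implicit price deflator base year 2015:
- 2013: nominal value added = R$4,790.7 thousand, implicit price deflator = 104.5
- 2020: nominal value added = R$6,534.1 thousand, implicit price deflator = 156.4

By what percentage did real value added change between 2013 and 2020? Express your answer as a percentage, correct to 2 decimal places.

Deflate each year: 2013 → 4790.7/1.045 = 4584.40; 2020 → 6534.1/1.564 = 4177.81.
So real value added changed by 4177.81/4584.40 − 1 = -0.0887, i.e. -8.87%.

-8.87%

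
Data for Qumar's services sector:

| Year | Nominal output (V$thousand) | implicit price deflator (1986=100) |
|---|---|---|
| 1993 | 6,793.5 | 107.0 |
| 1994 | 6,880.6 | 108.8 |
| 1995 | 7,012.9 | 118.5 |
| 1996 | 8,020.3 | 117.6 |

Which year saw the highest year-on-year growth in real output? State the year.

1994: real = 6880.6/1.088 = 6324.08; growth vs 1993 (6349.07) = -0.39%.
1995: real = 7012.9/1.185 = 5918.06; growth vs 1994 (6324.08) = -6.42%.
1996: real = 8020.3/1.176 = 6819.98; growth vs 1995 (5918.06) = 15.24%.

1996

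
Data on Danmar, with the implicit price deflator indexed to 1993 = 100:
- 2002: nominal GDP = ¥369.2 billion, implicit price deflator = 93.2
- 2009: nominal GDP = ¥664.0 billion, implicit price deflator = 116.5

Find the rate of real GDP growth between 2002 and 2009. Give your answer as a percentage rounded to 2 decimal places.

Real GDP 2002 = 369.2 / 0.932 = 396.14.
Real GDP 2009 = 664.0 / 1.165 = 569.96.
Real growth = 569.96 / 396.14 − 1 = 0.4388.

43.88%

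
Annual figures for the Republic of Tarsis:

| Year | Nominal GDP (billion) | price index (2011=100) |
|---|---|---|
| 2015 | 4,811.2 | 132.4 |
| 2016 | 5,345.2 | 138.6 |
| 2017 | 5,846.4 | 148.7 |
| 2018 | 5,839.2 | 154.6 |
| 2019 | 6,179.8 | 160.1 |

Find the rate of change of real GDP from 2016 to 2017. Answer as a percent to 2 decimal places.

1.95%

Real GDP 2016 = 5345.2/1.386 = 3856.57.
Real GDP 2017 = 5846.4/1.487 = 3931.67.
Change = 3931.67/3856.57 − 1 = 0.0195.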